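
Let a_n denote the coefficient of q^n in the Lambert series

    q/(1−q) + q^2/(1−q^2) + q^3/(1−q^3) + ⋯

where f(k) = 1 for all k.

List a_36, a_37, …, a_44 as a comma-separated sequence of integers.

[q^36] f(1)=1,f(2)=1,f(3)=1,f(4)=1,f(6)=1,f(9)=1,f(12)=1,f(18)=1,f(36)=1 ⇒ 9
[q^37] f(1)=1,f(37)=1 ⇒ 2
q^38  k|38↦f(k): 38:1 19:1 2:1 1:1  a_38=4
n=39: 1·39 3·13 13·3 39·1  f→[1+1+1+1]=4
[q^40] f(40)=1,f(20)=1,f(10)=1,f(8)=1,f(5)=1,f(4)=1,f(2)=1,f(1)=1 ⇒ 8
q^41  k|41↦f(k): 41:1 1:1  a_41=2
d|42:{42,21,14,7,6,3,2,1}  Σf=1+1+1+1+1+1+1+1=8
q^43  k|43↦f(k): 1:1 43:1  a_43=2
n=44: 1·44 2·22 4·11 11·4 22·2 44·1  f→[1+1+1+1+1+1]=6

9, 2, 4, 4, 8, 2, 8, 2, 6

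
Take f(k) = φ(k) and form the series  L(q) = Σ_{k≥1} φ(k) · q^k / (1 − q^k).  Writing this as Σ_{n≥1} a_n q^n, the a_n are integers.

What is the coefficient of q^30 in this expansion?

[q^30] φ(30)=8,φ(15)=8,φ(10)=4,φ(6)=2,φ(5)=4,φ(3)=2,φ(2)=1,φ(1)=1 ⇒ 30

a_30 = 30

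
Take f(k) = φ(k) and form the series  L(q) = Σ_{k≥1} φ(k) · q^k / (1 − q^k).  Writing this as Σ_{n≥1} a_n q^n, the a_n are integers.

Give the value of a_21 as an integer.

q^21  k|21↦φ(k): 21:12 7:6 3:2 1:1  a_21=21

a_21 = 21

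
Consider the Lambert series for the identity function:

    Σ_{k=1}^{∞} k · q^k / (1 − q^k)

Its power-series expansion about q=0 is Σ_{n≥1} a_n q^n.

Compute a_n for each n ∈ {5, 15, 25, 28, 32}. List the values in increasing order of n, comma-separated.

6, 24, 31, 56, 63

n=5: 5·1 1·5  f→[5+1]=6
q^15  k|15↦f(k): 15:15 5:5 3:3 1:1  a_15=24
d|25:{25,5,1}  Σf=25+5+1=31
[q^28] f(28)=28,f(14)=14,f(7)=7,f(4)=4,f(2)=2,f(1)=1 ⇒ 56
d|32:{1,2,4,8,16,32}  Σf=1+2+4+8+16+32=63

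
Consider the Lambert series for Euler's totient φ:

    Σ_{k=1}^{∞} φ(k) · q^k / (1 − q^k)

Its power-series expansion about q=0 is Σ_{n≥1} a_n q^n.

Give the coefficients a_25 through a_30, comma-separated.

q^25  k|25↦φ(k): 1:1 5:4 25:20  a_25=25
d|26:{1,2,13,26}  Σφ=1+1+12+12=26
[q^27] φ(1)=1,φ(3)=2,φ(9)=6,φ(27)=18 ⇒ 27
[q^28] φ(28)=12,φ(14)=6,φ(7)=6,φ(4)=2,φ(2)=1,φ(1)=1 ⇒ 28
d|29:{1,29}  Σφ=1+28=29
[q^30] φ(30)=8,φ(15)=8,φ(10)=4,φ(6)=2,φ(5)=4,φ(3)=2,φ(2)=1,φ(1)=1 ⇒ 30

25, 26, 27, 28, 29, 30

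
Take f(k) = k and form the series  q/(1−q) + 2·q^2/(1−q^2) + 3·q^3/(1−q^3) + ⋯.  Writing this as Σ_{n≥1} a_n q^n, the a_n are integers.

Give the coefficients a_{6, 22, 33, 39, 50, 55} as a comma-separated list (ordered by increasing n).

[q^6] f(1)=1,f(2)=2,f(3)=3,f(6)=6 ⇒ 12
n=22: 22·1 11·2 2·11 1·22  f→[22+11+2+1]=36
n=33: 1·33 3·11 11·3 33·1  f→[1+3+11+33]=48
q^39  k|39↦f(k): 39:39 13:13 3:3 1:1  a_39=56
d|50:{50,25,10,5,2,1}  Σf=50+25+10+5+2+1=93
d|55:{1,5,11,55}  Σf=1+5+11+55=72

12, 36, 48, 56, 93, 72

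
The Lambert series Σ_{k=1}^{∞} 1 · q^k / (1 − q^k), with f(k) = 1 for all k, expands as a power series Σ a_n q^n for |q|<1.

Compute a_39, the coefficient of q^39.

n=39: 1·39 3·13 13·3 39·1  f→[1+1+1+1]=4

a_39 = 4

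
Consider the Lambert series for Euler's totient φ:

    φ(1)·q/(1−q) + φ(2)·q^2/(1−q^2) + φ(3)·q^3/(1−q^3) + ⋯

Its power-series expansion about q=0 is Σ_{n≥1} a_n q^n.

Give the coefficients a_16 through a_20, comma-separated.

d|16:{1,2,4,8,16}  Σφ=1+1+2+4+8=16
d|17:{1,17}  Σφ=1+16=17
n=18: 18·1 9·2 6·3 3·6 2·9 1·18  φ→[6+6+2+2+1+1]=18
q^19  k|19↦φ(k): 1:1 19:18  a_19=19
d|20:{20,10,5,4,2,1}  Σφ=8+4+4+2+1+1=20

16, 17, 18, 19, 20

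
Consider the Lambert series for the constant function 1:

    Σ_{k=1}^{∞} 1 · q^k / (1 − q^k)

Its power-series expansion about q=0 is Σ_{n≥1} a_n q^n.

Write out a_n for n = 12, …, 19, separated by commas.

6, 2, 4, 4, 5, 2, 6, 2

n=12: 1·12 2·6 3·4 4·3 6·2 12·1  f→[1+1+1+1+1+1]=6
[q^13] f(13)=1,f(1)=1 ⇒ 2
n=14: 14·1 7·2 2·7 1·14  f→[1+1+1+1]=4
d|15:{1,3,5,15}  Σf=1+1+1+1=4
n=16: 1·16 2·8 4·4 8·2 16·1  f→[1+1+1+1+1]=5
[q^17] f(17)=1,f(1)=1 ⇒ 2
d|18:{1,2,3,6,9,18}  Σf=1+1+1+1+1+1=6
q^19  k|19↦f(k): 1:1 19:1  a_19=2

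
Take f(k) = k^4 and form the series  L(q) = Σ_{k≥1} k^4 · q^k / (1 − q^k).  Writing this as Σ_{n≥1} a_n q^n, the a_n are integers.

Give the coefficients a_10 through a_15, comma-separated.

n=10: 1·10 2·5 5·2 10·1  f→[1+16+625+10000]=10642
d|11:{1,11}  Σf=1+14641=14642
n=12: 12·1 6·2 4·3 3·4 2·6 1·12  f→[20736+1296+256+81+16+1]=22386
n=13: 13·1 1·13  f→[28561+1]=28562
[q^14] f(1)=1,f(2)=16,f(7)=2401,f(14)=38416 ⇒ 40834
[q^15] f(1)=1,f(3)=81,f(5)=625,f(15)=50625 ⇒ 51332

10642, 14642, 22386, 28562, 40834, 51332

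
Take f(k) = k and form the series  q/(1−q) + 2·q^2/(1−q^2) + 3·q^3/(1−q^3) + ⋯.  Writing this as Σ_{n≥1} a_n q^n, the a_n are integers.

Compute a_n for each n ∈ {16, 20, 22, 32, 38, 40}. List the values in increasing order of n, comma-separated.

31, 42, 36, 63, 60, 90

q^16  k|16↦f(k): 16:16 8:8 4:4 2:2 1:1  a_16=31
n=20: 1·20 2·10 4·5 5·4 10·2 20·1  f→[1+2+4+5+10+20]=42
q^22  k|22↦f(k): 22:22 11:11 2:2 1:1  a_22=36
n=32: 32·1 16·2 8·4 4·8 2·16 1·32  f→[32+16+8+4+2+1]=63
[q^38] f(1)=1,f(2)=2,f(19)=19,f(38)=38 ⇒ 60
d|40:{40,20,10,8,5,4,2,1}  Σf=40+20+10+8+5+4+2+1=90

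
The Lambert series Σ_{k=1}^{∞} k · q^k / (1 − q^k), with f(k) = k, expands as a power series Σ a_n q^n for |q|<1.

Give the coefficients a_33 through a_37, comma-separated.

48, 54, 48, 91, 38

q^33  k|33↦f(k): 33:33 11:11 3:3 1:1  a_33=48
n=34: 1·34 2·17 17·2 34·1  f→[1+2+17+34]=54
q^35  k|35↦f(k): 1:1 5:5 7:7 35:35  a_35=48
n=36: 36·1 18·2 12·3 9·4 6·6 4·9 3·12 2·18 1·36  f→[36+18+12+9+6+4+3+2+1]=91
d|37:{37,1}  Σf=37+1=38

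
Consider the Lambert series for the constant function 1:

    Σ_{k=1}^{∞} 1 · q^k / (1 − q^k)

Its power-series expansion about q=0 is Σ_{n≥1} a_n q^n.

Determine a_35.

a_35 = 4

n=35: 1·35 5·7 7·5 35·1  f→[1+1+1+1]=4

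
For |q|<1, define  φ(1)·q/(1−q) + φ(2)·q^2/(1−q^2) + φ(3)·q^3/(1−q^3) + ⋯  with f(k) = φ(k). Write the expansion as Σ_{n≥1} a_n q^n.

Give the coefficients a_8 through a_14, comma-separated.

n=8: 1·8 2·4 4·2 8·1  φ→[1+1+2+4]=8
d|9:{1,3,9}  Σφ=1+2+6=9
n=10: 1·10 2·5 5·2 10·1  φ→[1+1+4+4]=10
q^11  k|11↦φ(k): 1:1 11:10  a_11=11
d|12:{12,6,4,3,2,1}  Σφ=4+2+2+2+1+1=12
n=13: 1·13 13·1  φ→[1+12]=13
n=14: 14·1 7·2 2·7 1·14  φ→[6+6+1+1]=14

8, 9, 10, 11, 12, 13, 14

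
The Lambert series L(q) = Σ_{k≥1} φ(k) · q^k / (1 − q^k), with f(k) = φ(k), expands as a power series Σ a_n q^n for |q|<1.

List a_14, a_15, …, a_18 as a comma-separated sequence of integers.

[q^14] φ(14)=6,φ(7)=6,φ(2)=1,φ(1)=1 ⇒ 14
d|15:{1,3,5,15}  Σφ=1+2+4+8=15
n=16: 1·16 2·8 4·4 8·2 16·1  φ→[1+1+2+4+8]=16
n=17: 1·17 17·1  φ→[1+16]=17
q^18  k|18↦φ(k): 18:6 9:6 6:2 3:2 2:1 1:1  a_18=18

14, 15, 16, 17, 18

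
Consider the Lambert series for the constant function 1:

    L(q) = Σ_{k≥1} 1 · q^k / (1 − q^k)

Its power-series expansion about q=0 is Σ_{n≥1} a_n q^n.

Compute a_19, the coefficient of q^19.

a_19 = 2

[q^19] f(1)=1,f(19)=1 ⇒ 2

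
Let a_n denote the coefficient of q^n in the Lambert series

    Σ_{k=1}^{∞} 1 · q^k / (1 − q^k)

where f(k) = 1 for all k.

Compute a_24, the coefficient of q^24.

q^24  k|24↦f(k): 1:1 2:1 3:1 4:1 6:1 8:1 12:1 24:1  a_24=8

a_24 = 8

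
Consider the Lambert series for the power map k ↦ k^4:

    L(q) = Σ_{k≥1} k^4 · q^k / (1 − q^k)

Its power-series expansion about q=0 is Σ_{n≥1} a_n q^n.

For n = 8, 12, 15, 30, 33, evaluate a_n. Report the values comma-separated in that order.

d|8:{8,4,2,1}  Σf=4096+256+16+1=4369
n=12: 12·1 6·2 4·3 3·4 2·6 1·12  f→[20736+1296+256+81+16+1]=22386
d|15:{1,3,5,15}  Σf=1+81+625+50625=51332
[q^30] f(1)=1,f(2)=16,f(3)=81,f(5)=625,f(6)=1296,f(10)=10000,f(15)=50625,f(30)=810000 ⇒ 872644
n=33: 1·33 3·11 11·3 33·1  f→[1+81+14641+1185921]=1200644

4369, 22386, 51332, 872644, 1200644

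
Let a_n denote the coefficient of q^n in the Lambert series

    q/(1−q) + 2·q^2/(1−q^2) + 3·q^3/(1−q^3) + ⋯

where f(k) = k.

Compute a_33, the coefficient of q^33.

[q^33] f(1)=1,f(3)=3,f(11)=11,f(33)=33 ⇒ 48

a_33 = 48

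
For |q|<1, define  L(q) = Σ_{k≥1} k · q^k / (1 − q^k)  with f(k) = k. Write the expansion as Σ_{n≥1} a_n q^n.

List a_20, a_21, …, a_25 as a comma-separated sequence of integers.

42, 32, 36, 24, 60, 31

n=20: 20·1 10·2 5·4 4·5 2·10 1·20  f→[20+10+5+4+2+1]=42
n=21: 1·21 3·7 7·3 21·1  f→[1+3+7+21]=32
q^22  k|22↦f(k): 22:22 11:11 2:2 1:1  a_22=36
q^23  k|23↦f(k): 1:1 23:23  a_23=24
q^24  k|24↦f(k): 1:1 2:2 3:3 4:4 6:6 8:8 12:12 24:24  a_24=60
q^25  k|25↦f(k): 25:25 5:5 1:1  a_25=31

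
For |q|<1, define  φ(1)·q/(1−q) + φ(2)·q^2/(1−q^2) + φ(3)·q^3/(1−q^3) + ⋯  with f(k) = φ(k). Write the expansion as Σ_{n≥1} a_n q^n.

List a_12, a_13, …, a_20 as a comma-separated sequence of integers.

q^12  k|12↦φ(k): 1:1 2:1 3:2 4:2 6:2 12:4  a_12=12
d|13:{1,13}  Σφ=1+12=13
d|14:{14,7,2,1}  Σφ=6+6+1+1=14
[q^15] φ(15)=8,φ(5)=4,φ(3)=2,φ(1)=1 ⇒ 15
d|16:{16,8,4,2,1}  Σφ=8+4+2+1+1=16
d|17:{17,1}  Σφ=16+1=17
[q^18] φ(18)=6,φ(9)=6,φ(6)=2,φ(3)=2,φ(2)=1,φ(1)=1 ⇒ 18
[q^19] φ(1)=1,φ(19)=18 ⇒ 19
q^20  k|20↦φ(k): 1:1 2:1 4:2 5:4 10:4 20:8  a_20=20

12, 13, 14, 15, 16, 17, 18, 19, 20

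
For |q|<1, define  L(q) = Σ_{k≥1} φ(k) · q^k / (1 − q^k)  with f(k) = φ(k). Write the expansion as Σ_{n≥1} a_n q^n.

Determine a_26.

n=26: 26·1 13·2 2·13 1·26  φ→[12+12+1+1]=26

a_26 = 26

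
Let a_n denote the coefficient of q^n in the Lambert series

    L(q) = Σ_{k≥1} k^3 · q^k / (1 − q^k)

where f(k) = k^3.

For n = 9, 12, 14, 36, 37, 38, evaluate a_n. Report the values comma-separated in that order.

d|9:{9,3,1}  Σf=729+27+1=757
d|12:{1,2,3,4,6,12}  Σf=1+8+27+64+216+1728=2044
q^14  k|14↦f(k): 1:1 2:8 7:343 14:2744  a_14=3096
q^36  k|36↦f(k): 36:46656 18:5832 12:1728 9:729 6:216 4:64 3:27 2:8 1:1  a_36=55261
q^37  k|37↦f(k): 1:1 37:50653  a_37=50654
d|38:{1,2,19,38}  Σf=1+8+6859+54872=61740

757, 2044, 3096, 55261, 50654, 61740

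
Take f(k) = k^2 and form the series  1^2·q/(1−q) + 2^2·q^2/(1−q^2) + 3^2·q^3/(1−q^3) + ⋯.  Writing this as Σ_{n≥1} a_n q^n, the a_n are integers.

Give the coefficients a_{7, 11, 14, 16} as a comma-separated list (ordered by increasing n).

50, 122, 250, 341

q^7  k|7↦f(k): 7:49 1:1  a_7=50
[q^11] f(1)=1,f(11)=121 ⇒ 122
n=14: 14·1 7·2 2·7 1·14  f→[196+49+4+1]=250
n=16: 16·1 8·2 4·4 2·8 1·16  f→[256+64+16+4+1]=341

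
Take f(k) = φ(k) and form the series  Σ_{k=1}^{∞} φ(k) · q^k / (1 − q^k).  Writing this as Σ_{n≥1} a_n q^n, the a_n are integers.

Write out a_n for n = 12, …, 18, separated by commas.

n=12: 1·12 2·6 3·4 4·3 6·2 12·1  φ→[1+1+2+2+2+4]=12
n=13: 13·1 1·13  φ→[12+1]=13
[q^14] φ(1)=1,φ(2)=1,φ(7)=6,φ(14)=6 ⇒ 14
q^15  k|15↦φ(k): 1:1 3:2 5:4 15:8  a_15=15
[q^16] φ(1)=1,φ(2)=1,φ(4)=2,φ(8)=4,φ(16)=8 ⇒ 16
[q^17] φ(1)=1,φ(17)=16 ⇒ 17
q^18  k|18↦φ(k): 18:6 9:6 6:2 3:2 2:1 1:1  a_18=18

12, 13, 14, 15, 16, 17, 18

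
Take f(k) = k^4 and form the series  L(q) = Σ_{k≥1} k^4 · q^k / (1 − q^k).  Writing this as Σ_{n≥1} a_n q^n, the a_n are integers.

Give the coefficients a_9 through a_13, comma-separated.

6643, 10642, 14642, 22386, 28562

d|9:{1,3,9}  Σf=1+81+6561=6643
[q^10] f(10)=10000,f(5)=625,f(2)=16,f(1)=1 ⇒ 10642
d|11:{11,1}  Σf=14641+1=14642
[q^12] f(12)=20736,f(6)=1296,f(4)=256,f(3)=81,f(2)=16,f(1)=1 ⇒ 22386
n=13: 13·1 1·13  f→[28561+1]=28562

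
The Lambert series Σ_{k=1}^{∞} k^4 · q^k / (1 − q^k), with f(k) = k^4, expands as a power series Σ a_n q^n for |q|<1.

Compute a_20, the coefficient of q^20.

[q^20] f(1)=1,f(2)=16,f(4)=256,f(5)=625,f(10)=10000,f(20)=160000 ⇒ 170898

a_20 = 170898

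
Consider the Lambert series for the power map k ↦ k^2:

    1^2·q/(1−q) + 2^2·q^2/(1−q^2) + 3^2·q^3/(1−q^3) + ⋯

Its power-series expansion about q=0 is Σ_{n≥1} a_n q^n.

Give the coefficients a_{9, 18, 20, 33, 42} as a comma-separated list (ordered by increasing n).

91, 455, 546, 1220, 2500

[q^9] f(9)=81,f(3)=9,f(1)=1 ⇒ 91
n=18: 1·18 2·9 3·6 6·3 9·2 18·1  f→[1+4+9+36+81+324]=455
n=20: 20·1 10·2 5·4 4·5 2·10 1·20  f→[400+100+25+16+4+1]=546
n=33: 1·33 3·11 11·3 33·1  f→[1+9+121+1089]=1220
d|42:{1,2,3,6,7,14,21,42}  Σf=1+4+9+36+49+196+441+1764=2500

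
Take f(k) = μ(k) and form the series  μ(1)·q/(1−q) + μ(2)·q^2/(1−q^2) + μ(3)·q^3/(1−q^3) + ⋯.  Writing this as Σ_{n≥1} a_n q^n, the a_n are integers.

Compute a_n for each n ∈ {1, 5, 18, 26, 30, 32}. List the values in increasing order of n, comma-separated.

1, 0, 0, 0, 0, 0

[q^1] μ(1)=1 ⇒ 1
q^5  k|5↦μ(k): 5:-1 1:1  a_5=0
n=18: 1·18 2·9 3·6 6·3 9·2 18·1  μ→[1+(-1)+(-1)+1+0+0]=0
[q^26] μ(26)=1,μ(13)=-1,μ(2)=-1,μ(1)=1 ⇒ 0
n=30: 30·1 15·2 10·3 6·5 5·6 3·10 2·15 1·30  μ→[(-1)+1+1+1+(-1)+(-1)+(-1)+1]=0
q^32  k|32↦μ(k): 32:0 16:0 8:0 4:0 2:-1 1:1  a_32=0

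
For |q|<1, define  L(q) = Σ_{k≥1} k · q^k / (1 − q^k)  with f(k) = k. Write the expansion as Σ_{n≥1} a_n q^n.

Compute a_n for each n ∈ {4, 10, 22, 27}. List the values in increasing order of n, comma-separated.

7, 18, 36, 40

d|4:{4,2,1}  Σf=4+2+1=7
d|10:{10,5,2,1}  Σf=10+5+2+1=18
[q^22] f(1)=1,f(2)=2,f(11)=11,f(22)=22 ⇒ 36
n=27: 1·27 3·9 9·3 27·1  f→[1+3+9+27]=40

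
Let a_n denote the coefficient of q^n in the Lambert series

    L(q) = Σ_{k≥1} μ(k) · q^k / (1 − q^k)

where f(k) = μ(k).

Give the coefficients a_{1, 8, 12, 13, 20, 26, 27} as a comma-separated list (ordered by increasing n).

1, 0, 0, 0, 0, 0, 0

q^1  k|1↦μ(k): 1:1  a_1=1
[q^8] μ(8)=0,μ(4)=0,μ(2)=-1,μ(1)=1 ⇒ 0
q^12  k|12↦μ(k): 12:0 6:1 4:0 3:-1 2:-1 1:1  a_12=0
n=13: 1·13 13·1  μ→[1+(-1)]=0
d|20:{1,2,4,5,10,20}  Σμ=1+(-1)+0+(-1)+1+0=0
q^26  k|26↦μ(k): 26:1 13:-1 2:-1 1:1  a_26=0
q^27  k|27↦μ(k): 1:1 3:-1 9:0 27:0  a_27=0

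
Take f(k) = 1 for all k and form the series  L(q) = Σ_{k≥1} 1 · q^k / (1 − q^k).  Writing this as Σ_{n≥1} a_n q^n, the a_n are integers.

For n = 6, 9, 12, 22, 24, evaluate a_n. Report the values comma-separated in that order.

4, 3, 6, 4, 8

d|6:{6,3,2,1}  Σf=1+1+1+1=4
[q^9] f(1)=1,f(3)=1,f(9)=1 ⇒ 3
n=12: 12·1 6·2 4·3 3·4 2·6 1·12  f→[1+1+1+1+1+1]=6
n=22: 1·22 2·11 11·2 22·1  f→[1+1+1+1]=4
n=24: 24·1 12·2 8·3 6·4 4·6 3·8 2·12 1·24  f→[1+1+1+1+1+1+1+1]=8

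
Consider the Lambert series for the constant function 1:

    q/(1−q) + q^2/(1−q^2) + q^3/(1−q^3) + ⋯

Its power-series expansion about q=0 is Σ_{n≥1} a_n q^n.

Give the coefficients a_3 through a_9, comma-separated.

2, 3, 2, 4, 2, 4, 3

[q^3] f(1)=1,f(3)=1 ⇒ 2
d|4:{4,2,1}  Σf=1+1+1=3
q^5  k|5↦f(k): 5:1 1:1  a_5=2
[q^6] f(6)=1,f(3)=1,f(2)=1,f(1)=1 ⇒ 4
n=7: 7·1 1·7  f→[1+1]=2
[q^8] f(1)=1,f(2)=1,f(4)=1,f(8)=1 ⇒ 4
[q^9] f(9)=1,f(3)=1,f(1)=1 ⇒ 3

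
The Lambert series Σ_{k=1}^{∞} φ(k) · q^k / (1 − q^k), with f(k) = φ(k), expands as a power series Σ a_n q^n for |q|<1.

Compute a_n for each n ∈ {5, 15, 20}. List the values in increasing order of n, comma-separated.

q^5  k|5↦φ(k): 5:4 1:1  a_5=5
[q^15] φ(15)=8,φ(5)=4,φ(3)=2,φ(1)=1 ⇒ 15
[q^20] φ(1)=1,φ(2)=1,φ(4)=2,φ(5)=4,φ(10)=4,φ(20)=8 ⇒ 20

5, 15, 20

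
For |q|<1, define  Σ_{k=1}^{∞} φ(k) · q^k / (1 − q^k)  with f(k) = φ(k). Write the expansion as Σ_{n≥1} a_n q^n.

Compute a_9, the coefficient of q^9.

n=9: 1·9 3·3 9·1  φ→[1+2+6]=9

a_9 = 9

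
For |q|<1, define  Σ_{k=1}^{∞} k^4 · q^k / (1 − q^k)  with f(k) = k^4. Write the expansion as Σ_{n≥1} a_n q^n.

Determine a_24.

a_24 = 358258

d|24:{1,2,3,4,6,8,12,24}  Σf=1+16+81+256+1296+4096+20736+331776=358258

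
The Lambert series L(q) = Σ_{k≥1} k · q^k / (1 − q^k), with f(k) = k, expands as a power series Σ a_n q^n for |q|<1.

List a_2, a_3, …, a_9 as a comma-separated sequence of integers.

[q^2] f(1)=1,f(2)=2 ⇒ 3
n=3: 1·3 3·1  f→[1+3]=4
n=4: 4·1 2·2 1·4  f→[4+2+1]=7
d|5:{5,1}  Σf=5+1=6
[q^6] f(1)=1,f(2)=2,f(3)=3,f(6)=6 ⇒ 12
d|7:{1,7}  Σf=1+7=8
n=8: 8·1 4·2 2·4 1·8  f→[8+4+2+1]=15
n=9: 9·1 3·3 1·9  f→[9+3+1]=13

3, 4, 7, 6, 12, 8, 15, 13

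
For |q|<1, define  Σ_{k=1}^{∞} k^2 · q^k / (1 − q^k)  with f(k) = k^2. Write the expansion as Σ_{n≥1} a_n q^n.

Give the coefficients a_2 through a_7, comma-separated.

5, 10, 21, 26, 50, 50

n=2: 1·2 2·1  f→[1+4]=5
[q^3] f(3)=9,f(1)=1 ⇒ 10
d|4:{1,2,4}  Σf=1+4+16=21
q^5  k|5↦f(k): 5:25 1:1  a_5=26
n=6: 6·1 3·2 2·3 1·6  f→[36+9+4+1]=50
n=7: 1·7 7·1  f→[1+49]=50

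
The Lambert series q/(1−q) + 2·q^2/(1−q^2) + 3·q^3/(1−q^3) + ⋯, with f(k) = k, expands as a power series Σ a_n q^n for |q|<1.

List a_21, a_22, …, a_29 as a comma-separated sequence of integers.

n=21: 1·21 3·7 7·3 21·1  f→[1+3+7+21]=32
n=22: 22·1 11·2 2·11 1·22  f→[22+11+2+1]=36
[q^23] f(1)=1,f(23)=23 ⇒ 24
n=24: 24·1 12·2 8·3 6·4 4·6 3·8 2·12 1·24  f→[24+12+8+6+4+3+2+1]=60
n=25: 25·1 5·5 1·25  f→[25+5+1]=31
n=26: 1·26 2·13 13·2 26·1  f→[1+2+13+26]=42
n=27: 1·27 3·9 9·3 27·1  f→[1+3+9+27]=40
[q^28] f(28)=28,f(14)=14,f(7)=7,f(4)=4,f(2)=2,f(1)=1 ⇒ 56
n=29: 29·1 1·29  f→[29+1]=30

32, 36, 24, 60, 31, 42, 40, 56, 30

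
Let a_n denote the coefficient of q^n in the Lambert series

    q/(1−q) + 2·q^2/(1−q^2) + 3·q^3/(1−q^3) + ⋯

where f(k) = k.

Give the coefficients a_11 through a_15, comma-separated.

[q^11] f(1)=1,f(11)=11 ⇒ 12
n=12: 1·12 2·6 3·4 4·3 6·2 12·1  f→[1+2+3+4+6+12]=28
q^13  k|13↦f(k): 1:1 13:13  a_13=14
n=14: 14·1 7·2 2·7 1·14  f→[14+7+2+1]=24
d|15:{1,3,5,15}  Σf=1+3+5+15=24

12, 28, 14, 24, 24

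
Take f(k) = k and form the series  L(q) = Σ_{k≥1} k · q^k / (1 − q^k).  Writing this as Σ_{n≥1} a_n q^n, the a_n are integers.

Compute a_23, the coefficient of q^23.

d|23:{23,1}  Σf=23+1=24

a_23 = 24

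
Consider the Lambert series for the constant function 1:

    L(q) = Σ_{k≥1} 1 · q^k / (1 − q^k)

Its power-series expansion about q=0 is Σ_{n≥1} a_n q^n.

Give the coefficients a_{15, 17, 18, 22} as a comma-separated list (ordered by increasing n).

4, 2, 6, 4

d|15:{1,3,5,15}  Σf=1+1+1+1=4
n=17: 1·17 17·1  f→[1+1]=2
n=18: 18·1 9·2 6·3 3·6 2·9 1·18  f→[1+1+1+1+1+1]=6
q^22  k|22↦f(k): 1:1 2:1 11:1 22:1  a_22=4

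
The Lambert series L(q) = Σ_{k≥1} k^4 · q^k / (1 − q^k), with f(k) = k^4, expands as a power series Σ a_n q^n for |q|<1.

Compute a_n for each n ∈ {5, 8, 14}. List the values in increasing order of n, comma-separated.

q^5  k|5↦f(k): 5:625 1:1  a_5=626
n=8: 1·8 2·4 4·2 8·1  f→[1+16+256+4096]=4369
d|14:{1,2,7,14}  Σf=1+16+2401+38416=40834

626, 4369, 40834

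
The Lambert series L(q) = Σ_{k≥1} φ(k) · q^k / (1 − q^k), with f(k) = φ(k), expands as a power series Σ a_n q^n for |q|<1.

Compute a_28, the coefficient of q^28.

n=28: 1·28 2·14 4·7 7·4 14·2 28·1  φ→[1+1+2+6+6+12]=28

a_28 = 28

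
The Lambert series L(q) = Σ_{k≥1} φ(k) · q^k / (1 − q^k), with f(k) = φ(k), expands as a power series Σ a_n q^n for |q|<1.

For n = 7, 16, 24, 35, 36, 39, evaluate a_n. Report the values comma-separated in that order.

[q^7] φ(1)=1,φ(7)=6 ⇒ 7
[q^16] φ(16)=8,φ(8)=4,φ(4)=2,φ(2)=1,φ(1)=1 ⇒ 16
d|24:{24,12,8,6,4,3,2,1}  Σφ=8+4+4+2+2+2+1+1=24
[q^35] φ(35)=24,φ(7)=6,φ(5)=4,φ(1)=1 ⇒ 35
[q^36] φ(36)=12,φ(18)=6,φ(12)=4,φ(9)=6,φ(6)=2,φ(4)=2,φ(3)=2,φ(2)=1,φ(1)=1 ⇒ 36
q^39  k|39↦φ(k): 1:1 3:2 13:12 39:24  a_39=39

7, 16, 24, 35, 36, 39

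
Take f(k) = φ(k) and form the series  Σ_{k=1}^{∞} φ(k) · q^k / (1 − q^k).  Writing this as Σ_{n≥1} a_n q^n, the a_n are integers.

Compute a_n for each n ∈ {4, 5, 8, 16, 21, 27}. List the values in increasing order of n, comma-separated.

d|4:{1,2,4}  Σφ=1+1+2=4
q^5  k|5↦φ(k): 1:1 5:4  a_5=5
q^8  k|8↦φ(k): 1:1 2:1 4:2 8:4  a_8=8
n=16: 16·1 8·2 4·4 2·8 1·16  φ→[8+4+2+1+1]=16
q^21  k|21↦φ(k): 21:12 7:6 3:2 1:1  a_21=21
[q^27] φ(1)=1,φ(3)=2,φ(9)=6,φ(27)=18 ⇒ 27

4, 5, 8, 16, 21, 27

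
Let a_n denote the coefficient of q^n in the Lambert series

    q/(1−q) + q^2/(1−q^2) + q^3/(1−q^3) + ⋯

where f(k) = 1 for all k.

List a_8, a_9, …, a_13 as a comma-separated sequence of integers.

4, 3, 4, 2, 6, 2

q^8  k|8↦f(k): 1:1 2:1 4:1 8:1  a_8=4
q^9  k|9↦f(k): 1:1 3:1 9:1  a_9=3
n=10: 1·10 2·5 5·2 10·1  f→[1+1+1+1]=4
q^11  k|11↦f(k): 1:1 11:1  a_11=2
q^12  k|12↦f(k): 1:1 2:1 3:1 4:1 6:1 12:1  a_12=6
n=13: 13·1 1·13  f→[1+1]=2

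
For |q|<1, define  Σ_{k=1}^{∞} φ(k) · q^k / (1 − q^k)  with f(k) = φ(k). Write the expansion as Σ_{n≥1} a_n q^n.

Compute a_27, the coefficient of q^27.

[q^27] φ(27)=18,φ(9)=6,φ(3)=2,φ(1)=1 ⇒ 27

a_27 = 27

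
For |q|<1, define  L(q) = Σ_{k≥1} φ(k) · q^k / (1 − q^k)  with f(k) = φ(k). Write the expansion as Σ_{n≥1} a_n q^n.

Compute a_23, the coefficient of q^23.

q^23  k|23↦φ(k): 23:22 1:1  a_23=23

a_23 = 23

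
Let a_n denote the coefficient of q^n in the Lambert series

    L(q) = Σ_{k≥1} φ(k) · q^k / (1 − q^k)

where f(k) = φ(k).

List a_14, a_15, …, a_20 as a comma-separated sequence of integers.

[q^14] φ(1)=1,φ(2)=1,φ(7)=6,φ(14)=6 ⇒ 14
[q^15] φ(1)=1,φ(3)=2,φ(5)=4,φ(15)=8 ⇒ 15
d|16:{16,8,4,2,1}  Σφ=8+4+2+1+1=16
q^17  k|17↦φ(k): 17:16 1:1  a_17=17
n=18: 1·18 2·9 3·6 6·3 9·2 18·1  φ→[1+1+2+2+6+6]=18
n=19: 19·1 1·19  φ→[18+1]=19
[q^20] φ(20)=8,φ(10)=4,φ(5)=4,φ(4)=2,φ(2)=1,φ(1)=1 ⇒ 20

14, 15, 16, 17, 18, 19, 20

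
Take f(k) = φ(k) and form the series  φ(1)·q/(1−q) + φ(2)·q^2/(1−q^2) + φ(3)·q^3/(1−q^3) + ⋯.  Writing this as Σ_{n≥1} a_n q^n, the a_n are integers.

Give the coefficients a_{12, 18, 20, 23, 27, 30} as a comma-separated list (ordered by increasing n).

d|12:{12,6,4,3,2,1}  Σφ=4+2+2+2+1+1=12
n=18: 1·18 2·9 3·6 6·3 9·2 18·1  φ→[1+1+2+2+6+6]=18
q^20  k|20↦φ(k): 1:1 2:1 4:2 5:4 10:4 20:8  a_20=20
d|23:{1,23}  Σφ=1+22=23
q^27  k|27↦φ(k): 1:1 3:2 9:6 27:18  a_27=27
n=30: 30·1 15·2 10·3 6·5 5·6 3·10 2·15 1·30  φ→[8+8+4+2+4+2+1+1]=30

12, 18, 20, 23, 27, 30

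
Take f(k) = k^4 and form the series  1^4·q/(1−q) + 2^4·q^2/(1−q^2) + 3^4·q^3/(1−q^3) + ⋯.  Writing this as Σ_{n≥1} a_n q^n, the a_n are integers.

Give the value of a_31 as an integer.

n=31: 31·1 1·31  f→[923521+1]=923522

a_31 = 923522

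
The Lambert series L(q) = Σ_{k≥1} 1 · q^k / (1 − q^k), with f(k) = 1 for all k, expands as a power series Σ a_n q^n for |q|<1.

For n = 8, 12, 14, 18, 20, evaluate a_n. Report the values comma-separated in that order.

[q^8] f(8)=1,f(4)=1,f(2)=1,f(1)=1 ⇒ 4
[q^12] f(1)=1,f(2)=1,f(3)=1,f(4)=1,f(6)=1,f(12)=1 ⇒ 6
[q^14] f(14)=1,f(7)=1,f(2)=1,f(1)=1 ⇒ 4
d|18:{18,9,6,3,2,1}  Σf=1+1+1+1+1+1=6
d|20:{20,10,5,4,2,1}  Σf=1+1+1+1+1+1=6

4, 6, 4, 6, 6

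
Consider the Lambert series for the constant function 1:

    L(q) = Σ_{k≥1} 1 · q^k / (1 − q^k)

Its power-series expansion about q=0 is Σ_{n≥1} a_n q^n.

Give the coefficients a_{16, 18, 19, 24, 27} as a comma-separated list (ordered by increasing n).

5, 6, 2, 8, 4

n=16: 1·16 2·8 4·4 8·2 16·1  f→[1+1+1+1+1]=5
q^18  k|18↦f(k): 1:1 2:1 3:1 6:1 9:1 18:1  a_18=6
d|19:{19,1}  Σf=1+1=2
d|24:{1,2,3,4,6,8,12,24}  Σf=1+1+1+1+1+1+1+1=8
n=27: 1·27 3·9 9·3 27·1  f→[1+1+1+1]=4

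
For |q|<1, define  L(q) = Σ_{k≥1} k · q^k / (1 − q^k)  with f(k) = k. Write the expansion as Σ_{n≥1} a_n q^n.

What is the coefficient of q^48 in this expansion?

a_48 = 124

d|48:{48,24,16,12,8,6,4,3,2,1}  Σf=48+24+16+12+8+6+4+3+2+1=124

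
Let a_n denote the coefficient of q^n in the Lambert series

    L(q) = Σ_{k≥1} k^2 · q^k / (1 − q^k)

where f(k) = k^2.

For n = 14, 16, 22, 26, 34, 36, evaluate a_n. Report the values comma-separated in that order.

250, 341, 610, 850, 1450, 1911

[q^14] f(1)=1,f(2)=4,f(7)=49,f(14)=196 ⇒ 250
q^16  k|16↦f(k): 1:1 2:4 4:16 8:64 16:256  a_16=341
n=22: 1·22 2·11 11·2 22·1  f→[1+4+121+484]=610
d|26:{26,13,2,1}  Σf=676+169+4+1=850
q^34  k|34↦f(k): 34:1156 17:289 2:4 1:1  a_34=1450
q^36  k|36↦f(k): 1:1 2:4 3:9 4:16 6:36 9:81 12:144 18:324 36:1296  a_36=1911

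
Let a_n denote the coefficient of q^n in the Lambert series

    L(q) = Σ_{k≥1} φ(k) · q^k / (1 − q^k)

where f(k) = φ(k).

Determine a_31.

[q^31] φ(31)=30,φ(1)=1 ⇒ 31

a_31 = 31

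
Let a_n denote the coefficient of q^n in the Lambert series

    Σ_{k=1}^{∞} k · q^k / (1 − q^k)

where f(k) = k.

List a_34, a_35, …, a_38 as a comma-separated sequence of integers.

n=34: 34·1 17·2 2·17 1·34  f→[34+17+2+1]=54
d|35:{35,7,5,1}  Σf=35+7+5+1=48
d|36:{36,18,12,9,6,4,3,2,1}  Σf=36+18+12+9+6+4+3+2+1=91
[q^37] f(37)=37,f(1)=1 ⇒ 38
q^38  k|38↦f(k): 1:1 2:2 19:19 38:38  a_38=60

54, 48, 91, 38, 60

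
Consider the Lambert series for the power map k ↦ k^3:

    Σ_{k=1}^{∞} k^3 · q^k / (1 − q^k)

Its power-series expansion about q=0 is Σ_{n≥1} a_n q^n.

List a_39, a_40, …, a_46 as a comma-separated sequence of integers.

n=39: 1·39 3·13 13·3 39·1  f→[1+27+2197+59319]=61544
n=40: 1·40 2·20 4·10 5·8 8·5 10·4 20·2 40·1  f→[1+8+64+125+512+1000+8000+64000]=73710
n=41: 41·1 1·41  f→[68921+1]=68922
q^42  k|42↦f(k): 42:74088 21:9261 14:2744 7:343 6:216 3:27 2:8 1:1  a_42=86688
[q^43] f(43)=79507,f(1)=1 ⇒ 79508
d|44:{44,22,11,4,2,1}  Σf=85184+10648+1331+64+8+1=97236
d|45:{1,3,5,9,15,45}  Σf=1+27+125+729+3375+91125=95382
q^46  k|46↦f(k): 1:1 2:8 23:12167 46:97336  a_46=109512

61544, 73710, 68922, 86688, 79508, 97236, 95382, 109512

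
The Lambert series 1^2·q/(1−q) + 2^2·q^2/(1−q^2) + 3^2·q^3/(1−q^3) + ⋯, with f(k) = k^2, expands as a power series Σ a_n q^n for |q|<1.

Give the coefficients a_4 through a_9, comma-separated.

21, 26, 50, 50, 85, 91

q^4  k|4↦f(k): 4:16 2:4 1:1  a_4=21
d|5:{1,5}  Σf=1+25=26
n=6: 1·6 2·3 3·2 6·1  f→[1+4+9+36]=50
d|7:{1,7}  Σf=1+49=50
d|8:{8,4,2,1}  Σf=64+16+4+1=85
d|9:{1,3,9}  Σf=1+9+81=91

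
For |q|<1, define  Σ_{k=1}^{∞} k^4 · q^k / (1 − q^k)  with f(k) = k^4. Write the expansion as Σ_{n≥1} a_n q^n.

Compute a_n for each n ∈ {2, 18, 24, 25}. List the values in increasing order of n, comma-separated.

17, 112931, 358258, 391251

n=2: 1·2 2·1  f→[1+16]=17
q^18  k|18↦f(k): 1:1 2:16 3:81 6:1296 9:6561 18:104976  a_18=112931
[q^24] f(24)=331776,f(12)=20736,f(8)=4096,f(6)=1296,f(4)=256,f(3)=81,f(2)=16,f(1)=1 ⇒ 358258
q^25  k|25↦f(k): 1:1 5:625 25:390625  a_25=391251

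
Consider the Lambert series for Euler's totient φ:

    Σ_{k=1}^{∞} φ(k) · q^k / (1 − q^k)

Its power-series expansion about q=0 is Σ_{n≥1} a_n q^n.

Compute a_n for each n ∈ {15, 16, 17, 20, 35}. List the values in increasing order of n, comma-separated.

n=15: 15·1 5·3 3·5 1·15  φ→[8+4+2+1]=15
q^16  k|16↦φ(k): 16:8 8:4 4:2 2:1 1:1  a_16=16
q^17  k|17↦φ(k): 17:16 1:1  a_17=17
[q^20] φ(1)=1,φ(2)=1,φ(4)=2,φ(5)=4,φ(10)=4,φ(20)=8 ⇒ 20
[q^35] φ(1)=1,φ(5)=4,φ(7)=6,φ(35)=24 ⇒ 35

15, 16, 17, 20, 35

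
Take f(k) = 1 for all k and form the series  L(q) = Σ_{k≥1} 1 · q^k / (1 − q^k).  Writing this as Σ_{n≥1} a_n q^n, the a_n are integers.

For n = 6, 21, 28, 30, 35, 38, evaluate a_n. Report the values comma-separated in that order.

q^6  k|6↦f(k): 6:1 3:1 2:1 1:1  a_6=4
[q^21] f(1)=1,f(3)=1,f(7)=1,f(21)=1 ⇒ 4
n=28: 1·28 2·14 4·7 7·4 14·2 28·1  f→[1+1+1+1+1+1]=6
q^30  k|30↦f(k): 30:1 15:1 10:1 6:1 5:1 3:1 2:1 1:1  a_30=8
q^35  k|35↦f(k): 35:1 7:1 5:1 1:1  a_35=4
[q^38] f(38)=1,f(19)=1,f(2)=1,f(1)=1 ⇒ 4

4, 4, 6, 8, 4, 4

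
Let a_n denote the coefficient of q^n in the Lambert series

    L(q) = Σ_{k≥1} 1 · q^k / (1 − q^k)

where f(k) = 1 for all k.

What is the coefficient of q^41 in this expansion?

[q^41] f(41)=1,f(1)=1 ⇒ 2

a_41 = 2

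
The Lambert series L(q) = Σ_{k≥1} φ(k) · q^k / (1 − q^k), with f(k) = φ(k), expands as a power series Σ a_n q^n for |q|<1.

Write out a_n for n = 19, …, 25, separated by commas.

n=19: 19·1 1·19  φ→[18+1]=19
[q^20] φ(1)=1,φ(2)=1,φ(4)=2,φ(5)=4,φ(10)=4,φ(20)=8 ⇒ 20
[q^21] φ(1)=1,φ(3)=2,φ(7)=6,φ(21)=12 ⇒ 21
q^22  k|22↦φ(k): 1:1 2:1 11:10 22:10  a_22=22
d|23:{23,1}  Σφ=22+1=23
n=24: 1·24 2·12 3·8 4·6 6·4 8·3 12·2 24·1  φ→[1+1+2+2+2+4+4+8]=24
n=25: 25·1 5·5 1·25  φ→[20+4+1]=25

19, 20, 21, 22, 23, 24, 25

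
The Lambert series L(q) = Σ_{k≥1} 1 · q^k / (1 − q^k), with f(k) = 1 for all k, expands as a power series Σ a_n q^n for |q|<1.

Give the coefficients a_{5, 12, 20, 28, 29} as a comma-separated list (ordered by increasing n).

n=5: 5·1 1·5  f→[1+1]=2
[q^12] f(12)=1,f(6)=1,f(4)=1,f(3)=1,f(2)=1,f(1)=1 ⇒ 6
[q^20] f(20)=1,f(10)=1,f(5)=1,f(4)=1,f(2)=1,f(1)=1 ⇒ 6
[q^28] f(1)=1,f(2)=1,f(4)=1,f(7)=1,f(14)=1,f(28)=1 ⇒ 6
d|29:{29,1}  Σf=1+1=2

2, 6, 6, 6, 2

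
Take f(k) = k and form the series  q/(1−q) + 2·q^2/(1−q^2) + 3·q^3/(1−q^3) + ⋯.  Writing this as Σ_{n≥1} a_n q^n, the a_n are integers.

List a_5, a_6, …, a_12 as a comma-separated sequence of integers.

6, 12, 8, 15, 13, 18, 12, 28

q^5  k|5↦f(k): 5:5 1:1  a_5=6
d|6:{6,3,2,1}  Σf=6+3+2+1=12
[q^7] f(7)=7,f(1)=1 ⇒ 8
d|8:{8,4,2,1}  Σf=8+4+2+1=15
q^9  k|9↦f(k): 1:1 3:3 9:9  a_9=13
q^10  k|10↦f(k): 10:10 5:5 2:2 1:1  a_10=18
n=11: 1·11 11·1  f→[1+11]=12
n=12: 1·12 2·6 3·4 4·3 6·2 12·1  f→[1+2+3+4+6+12]=28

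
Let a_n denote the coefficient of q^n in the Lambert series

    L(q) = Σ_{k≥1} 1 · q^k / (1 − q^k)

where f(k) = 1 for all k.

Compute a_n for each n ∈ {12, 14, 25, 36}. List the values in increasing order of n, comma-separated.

d|12:{12,6,4,3,2,1}  Σf=1+1+1+1+1+1=6
q^14  k|14↦f(k): 14:1 7:1 2:1 1:1  a_14=4
n=25: 25·1 5·5 1·25  f→[1+1+1]=3
n=36: 36·1 18·2 12·3 9·4 6·6 4·9 3·12 2·18 1·36  f→[1+1+1+1+1+1+1+1+1]=9

6, 4, 3, 9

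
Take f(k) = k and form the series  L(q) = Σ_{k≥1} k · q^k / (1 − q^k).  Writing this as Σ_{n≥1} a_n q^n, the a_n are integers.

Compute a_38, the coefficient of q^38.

d|38:{38,19,2,1}  Σf=38+19+2+1=60

a_38 = 60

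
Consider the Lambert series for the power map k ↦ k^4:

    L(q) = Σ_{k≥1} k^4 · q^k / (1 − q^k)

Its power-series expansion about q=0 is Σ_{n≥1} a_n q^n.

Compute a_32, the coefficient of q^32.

[q^32] f(1)=1,f(2)=16,f(4)=256,f(8)=4096,f(16)=65536,f(32)=1048576 ⇒ 1118481

a_32 = 1118481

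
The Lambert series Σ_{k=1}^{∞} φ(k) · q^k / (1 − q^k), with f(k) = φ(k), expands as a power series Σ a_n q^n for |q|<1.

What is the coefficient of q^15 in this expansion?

q^15  k|15↦φ(k): 15:8 5:4 3:2 1:1  a_15=15

a_15 = 15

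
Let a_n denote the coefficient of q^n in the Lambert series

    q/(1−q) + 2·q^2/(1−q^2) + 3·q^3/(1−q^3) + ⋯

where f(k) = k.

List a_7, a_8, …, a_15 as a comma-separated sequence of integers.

n=7: 7·1 1·7  f→[7+1]=8
d|8:{8,4,2,1}  Σf=8+4+2+1=15
d|9:{9,3,1}  Σf=9+3+1=13
[q^10] f(10)=10,f(5)=5,f(2)=2,f(1)=1 ⇒ 18
[q^11] f(1)=1,f(11)=11 ⇒ 12
d|12:{12,6,4,3,2,1}  Σf=12+6+4+3+2+1=28
n=13: 13·1 1·13  f→[13+1]=14
n=14: 14·1 7·2 2·7 1·14  f→[14+7+2+1]=24
n=15: 15·1 5·3 3·5 1·15  f→[15+5+3+1]=24

8, 15, 13, 18, 12, 28, 14, 24, 24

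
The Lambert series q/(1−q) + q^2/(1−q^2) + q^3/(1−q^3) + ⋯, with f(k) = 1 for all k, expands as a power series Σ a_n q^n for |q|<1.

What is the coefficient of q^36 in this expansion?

[q^36] f(1)=1,f(2)=1,f(3)=1,f(4)=1,f(6)=1,f(9)=1,f(12)=1,f(18)=1,f(36)=1 ⇒ 9

a_36 = 9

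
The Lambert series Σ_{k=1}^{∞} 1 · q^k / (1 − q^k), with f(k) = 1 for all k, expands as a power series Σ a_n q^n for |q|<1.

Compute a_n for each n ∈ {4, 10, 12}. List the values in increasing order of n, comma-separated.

d|4:{4,2,1}  Σf=1+1+1=3
[q^10] f(1)=1,f(2)=1,f(5)=1,f(10)=1 ⇒ 4
n=12: 1·12 2·6 3·4 4·3 6·2 12·1  f→[1+1+1+1+1+1]=6

3, 4, 6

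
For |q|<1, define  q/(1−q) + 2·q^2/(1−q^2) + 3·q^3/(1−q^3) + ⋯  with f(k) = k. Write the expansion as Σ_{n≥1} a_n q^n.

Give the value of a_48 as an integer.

a_48 = 124

d|48:{1,2,3,4,6,8,12,16,24,48}  Σf=1+2+3+4+6+8+12+16+24+48=124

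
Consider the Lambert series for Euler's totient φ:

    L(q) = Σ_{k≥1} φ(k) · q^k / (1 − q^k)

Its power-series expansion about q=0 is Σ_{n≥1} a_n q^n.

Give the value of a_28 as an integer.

q^28  k|28↦φ(k): 1:1 2:1 4:2 7:6 14:6 28:12  a_28=28

a_28 = 28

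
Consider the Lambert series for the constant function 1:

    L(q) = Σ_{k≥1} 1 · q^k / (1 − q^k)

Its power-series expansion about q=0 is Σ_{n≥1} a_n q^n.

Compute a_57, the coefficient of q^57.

q^57  k|57↦f(k): 1:1 3:1 19:1 57:1  a_57=4

a_57 = 4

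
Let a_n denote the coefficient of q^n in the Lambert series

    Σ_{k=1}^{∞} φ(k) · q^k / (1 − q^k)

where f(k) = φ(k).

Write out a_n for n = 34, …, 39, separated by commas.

d|34:{34,17,2,1}  Σφ=16+16+1+1=34
q^35  k|35↦φ(k): 35:24 7:6 5:4 1:1  a_35=35
d|36:{1,2,3,4,6,9,12,18,36}  Σφ=1+1+2+2+2+6+4+6+12=36
q^37  k|37↦φ(k): 37:36 1:1  a_37=37
[q^38] φ(1)=1,φ(2)=1,φ(19)=18,φ(38)=18 ⇒ 38
q^39  k|39↦φ(k): 1:1 3:2 13:12 39:24  a_39=39

34, 35, 36, 37, 38, 39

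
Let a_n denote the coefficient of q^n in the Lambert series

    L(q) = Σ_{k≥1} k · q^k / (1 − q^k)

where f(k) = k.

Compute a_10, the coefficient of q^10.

a_10 = 18

d|10:{10,5,2,1}  Σf=10+5+2+1=18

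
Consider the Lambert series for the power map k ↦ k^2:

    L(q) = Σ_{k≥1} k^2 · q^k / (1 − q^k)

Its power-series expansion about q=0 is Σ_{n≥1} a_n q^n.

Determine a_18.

a_18 = 455

q^18  k|18↦f(k): 18:324 9:81 6:36 3:9 2:4 1:1  a_18=455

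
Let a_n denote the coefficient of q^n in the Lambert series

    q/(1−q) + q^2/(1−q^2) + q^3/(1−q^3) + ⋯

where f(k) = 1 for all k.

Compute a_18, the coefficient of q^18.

a_18 = 6

d|18:{1,2,3,6,9,18}  Σf=1+1+1+1+1+1=6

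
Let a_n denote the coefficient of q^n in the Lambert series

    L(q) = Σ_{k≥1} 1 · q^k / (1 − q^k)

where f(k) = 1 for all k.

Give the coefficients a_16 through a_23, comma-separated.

q^16  k|16↦f(k): 16:1 8:1 4:1 2:1 1:1  a_16=5
q^17  k|17↦f(k): 1:1 17:1  a_17=2
[q^18] f(18)=1,f(9)=1,f(6)=1,f(3)=1,f(2)=1,f(1)=1 ⇒ 6
q^19  k|19↦f(k): 1:1 19:1  a_19=2
[q^20] f(20)=1,f(10)=1,f(5)=1,f(4)=1,f(2)=1,f(1)=1 ⇒ 6
q^21  k|21↦f(k): 21:1 7:1 3:1 1:1  a_21=4
n=22: 1·22 2·11 11·2 22·1  f→[1+1+1+1]=4
[q^23] f(23)=1,f(1)=1 ⇒ 2

5, 2, 6, 2, 6, 4, 4, 2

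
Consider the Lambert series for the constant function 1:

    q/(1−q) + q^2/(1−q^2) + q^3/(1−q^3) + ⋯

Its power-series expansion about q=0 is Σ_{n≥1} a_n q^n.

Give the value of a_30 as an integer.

[q^30] f(30)=1,f(15)=1,f(10)=1,f(6)=1,f(5)=1,f(3)=1,f(2)=1,f(1)=1 ⇒ 8

a_30 = 8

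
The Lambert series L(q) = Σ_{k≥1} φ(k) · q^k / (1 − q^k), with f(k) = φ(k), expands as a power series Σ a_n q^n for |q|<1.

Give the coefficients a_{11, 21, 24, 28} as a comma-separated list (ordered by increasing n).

d|11:{11,1}  Σφ=10+1=11
n=21: 1·21 3·7 7·3 21·1  φ→[1+2+6+12]=21
n=24: 1·24 2·12 3·8 4·6 6·4 8·3 12·2 24·1  φ→[1+1+2+2+2+4+4+8]=24
[q^28] φ(28)=12,φ(14)=6,φ(7)=6,φ(4)=2,φ(2)=1,φ(1)=1 ⇒ 28

11, 21, 24, 28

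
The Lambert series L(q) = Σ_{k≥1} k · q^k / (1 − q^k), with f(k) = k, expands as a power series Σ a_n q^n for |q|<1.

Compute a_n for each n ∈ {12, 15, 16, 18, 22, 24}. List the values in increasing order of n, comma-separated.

d|12:{1,2,3,4,6,12}  Σf=1+2+3+4+6+12=28
d|15:{1,3,5,15}  Σf=1+3+5+15=24
n=16: 16·1 8·2 4·4 2·8 1·16  f→[16+8+4+2+1]=31
[q^18] f(1)=1,f(2)=2,f(3)=3,f(6)=6,f(9)=9,f(18)=18 ⇒ 39
[q^22] f(1)=1,f(2)=2,f(11)=11,f(22)=22 ⇒ 36
[q^24] f(1)=1,f(2)=2,f(3)=3,f(4)=4,f(6)=6,f(8)=8,f(12)=12,f(24)=24 ⇒ 60

28, 24, 31, 39, 36, 60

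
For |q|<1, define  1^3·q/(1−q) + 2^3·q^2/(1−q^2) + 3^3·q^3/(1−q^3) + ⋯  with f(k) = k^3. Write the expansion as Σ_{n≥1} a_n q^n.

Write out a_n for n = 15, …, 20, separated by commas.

[q^15] f(1)=1,f(3)=27,f(5)=125,f(15)=3375 ⇒ 3528
n=16: 1·16 2·8 4·4 8·2 16·1  f→[1+8+64+512+4096]=4681
[q^17] f(1)=1,f(17)=4913 ⇒ 4914
q^18  k|18↦f(k): 1:1 2:8 3:27 6:216 9:729 18:5832  a_18=6813
n=19: 1·19 19·1  f→[1+6859]=6860
d|20:{20,10,5,4,2,1}  Σf=8000+1000+125+64+8+1=9198

3528, 4681, 4914, 6813, 6860, 9198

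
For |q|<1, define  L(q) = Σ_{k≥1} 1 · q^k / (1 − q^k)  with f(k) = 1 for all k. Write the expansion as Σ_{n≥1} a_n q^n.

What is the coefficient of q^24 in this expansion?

[q^24] f(24)=1,f(12)=1,f(8)=1,f(6)=1,f(4)=1,f(3)=1,f(2)=1,f(1)=1 ⇒ 8

a_24 = 8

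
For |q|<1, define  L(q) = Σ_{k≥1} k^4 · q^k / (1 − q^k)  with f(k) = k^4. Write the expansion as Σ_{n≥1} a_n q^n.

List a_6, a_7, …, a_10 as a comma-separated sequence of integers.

n=6: 1·6 2·3 3·2 6·1  f→[1+16+81+1296]=1394
q^7  k|7↦f(k): 7:2401 1:1  a_7=2402
q^8  k|8↦f(k): 1:1 2:16 4:256 8:4096  a_8=4369
d|9:{9,3,1}  Σf=6561+81+1=6643
q^10  k|10↦f(k): 1:1 2:16 5:625 10:10000  a_10=10642

1394, 2402, 4369, 6643, 10642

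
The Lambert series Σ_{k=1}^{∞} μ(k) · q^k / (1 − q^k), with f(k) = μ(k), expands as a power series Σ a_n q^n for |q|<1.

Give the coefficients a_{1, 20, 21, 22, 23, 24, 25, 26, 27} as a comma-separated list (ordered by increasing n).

1, 0, 0, 0, 0, 0, 0, 0, 0

d|1:{1}  Σμ=1=1
d|20:{20,10,5,4,2,1}  Σμ=0+1+(-1)+0+(-1)+1=0
[q^21] μ(21)=1,μ(7)=-1,μ(3)=-1,μ(1)=1 ⇒ 0
[q^22] μ(1)=1,μ(2)=-1,μ(11)=-1,μ(22)=1 ⇒ 0
[q^23] μ(23)=-1,μ(1)=1 ⇒ 0
d|24:{1,2,3,4,6,8,12,24}  Σμ=1+(-1)+(-1)+0+1+0+0+0=0
[q^25] μ(1)=1,μ(5)=-1,μ(25)=0 ⇒ 0
q^26  k|26↦μ(k): 26:1 13:-1 2:-1 1:1  a_26=0
d|27:{27,9,3,1}  Σμ=0+0+(-1)+1=0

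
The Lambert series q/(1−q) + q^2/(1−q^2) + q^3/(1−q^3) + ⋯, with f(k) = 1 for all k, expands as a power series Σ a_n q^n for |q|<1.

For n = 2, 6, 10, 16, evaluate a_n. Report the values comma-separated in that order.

2, 4, 4, 5

n=2: 1·2 2·1  f→[1+1]=2
d|6:{6,3,2,1}  Σf=1+1+1+1=4
d|10:{10,5,2,1}  Σf=1+1+1+1=4
d|16:{1,2,4,8,16}  Σf=1+1+1+1+1=5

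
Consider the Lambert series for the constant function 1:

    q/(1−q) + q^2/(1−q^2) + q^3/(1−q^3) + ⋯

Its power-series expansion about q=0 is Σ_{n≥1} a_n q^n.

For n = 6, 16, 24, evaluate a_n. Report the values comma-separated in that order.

4, 5, 8

d|6:{6,3,2,1}  Σf=1+1+1+1=4
[q^16] f(16)=1,f(8)=1,f(4)=1,f(2)=1,f(1)=1 ⇒ 5
[q^24] f(24)=1,f(12)=1,f(8)=1,f(6)=1,f(4)=1,f(3)=1,f(2)=1,f(1)=1 ⇒ 8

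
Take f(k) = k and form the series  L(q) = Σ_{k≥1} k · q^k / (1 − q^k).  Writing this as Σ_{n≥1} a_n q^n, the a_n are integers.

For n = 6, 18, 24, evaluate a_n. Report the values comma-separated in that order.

n=6: 1·6 2·3 3·2 6·1  f→[1+2+3+6]=12
q^18  k|18↦f(k): 1:1 2:2 3:3 6:6 9:9 18:18  a_18=39
[q^24] f(24)=24,f(12)=12,f(8)=8,f(6)=6,f(4)=4,f(3)=3,f(2)=2,f(1)=1 ⇒ 60

12, 39, 60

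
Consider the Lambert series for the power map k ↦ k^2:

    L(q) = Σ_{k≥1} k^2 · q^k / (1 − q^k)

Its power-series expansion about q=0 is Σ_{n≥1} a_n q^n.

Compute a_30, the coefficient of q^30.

a_30 = 1300

n=30: 1·30 2·15 3·10 5·6 6·5 10·3 15·2 30·1  f→[1+4+9+25+36+100+225+900]=1300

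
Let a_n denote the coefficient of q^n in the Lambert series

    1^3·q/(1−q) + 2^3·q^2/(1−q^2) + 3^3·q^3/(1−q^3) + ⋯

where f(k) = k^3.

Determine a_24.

a_24 = 16380

q^24  k|24↦f(k): 24:13824 12:1728 8:512 6:216 4:64 3:27 2:8 1:1  a_24=16380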